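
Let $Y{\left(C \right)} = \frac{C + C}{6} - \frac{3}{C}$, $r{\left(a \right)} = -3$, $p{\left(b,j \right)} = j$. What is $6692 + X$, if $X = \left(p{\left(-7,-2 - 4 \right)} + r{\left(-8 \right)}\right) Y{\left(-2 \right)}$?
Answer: $\frac{13369}{2} \approx 6684.5$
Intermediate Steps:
$Y{\left(C \right)} = - \frac{3}{C} + \frac{C}{3}$ ($Y{\left(C \right)} = 2 C \frac{1}{6} - \frac{3}{C} = \frac{C}{3} - \frac{3}{C} = - \frac{3}{C} + \frac{C}{3}$)
$X = - \frac{15}{2}$ ($X = \left(\left(-2 - 4\right) - 3\right) \left(- \frac{3}{-2} + \frac{1}{3} \left(-2\right)\right) = \left(\left(-2 - 4\right) - 3\right) \left(\left(-3\right) \left(- \frac{1}{2}\right) - \frac{2}{3}\right) = \left(-6 - 3\right) \left(\frac{3}{2} - \frac{2}{3}\right) = \left(-9\right) \frac{5}{6} = - \frac{15}{2} \approx -7.5$)
$6692 + X = 6692 - \frac{15}{2} = \frac{13369}{2}$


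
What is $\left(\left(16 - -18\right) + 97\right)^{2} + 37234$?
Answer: $54395$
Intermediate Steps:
$\left(\left(16 - -18\right) + 97\right)^{2} + 37234 = \left(\left(16 + 18\right) + 97\right)^{2} + 37234 = \left(34 + 97\right)^{2} + 37234 = 131^{2} + 37234 = 17161 + 37234 = 54395$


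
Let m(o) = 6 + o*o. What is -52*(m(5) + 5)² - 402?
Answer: -67794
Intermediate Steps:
m(o) = 6 + o²
-52*(m(5) + 5)² - 402 = -52*((6 + 5²) + 5)² - 402 = -52*((6 + 25) + 5)² - 402 = -52*(31 + 5)² - 402 = -52*36² - 402 = -52*1296 - 402 = -67392 - 402 = -67794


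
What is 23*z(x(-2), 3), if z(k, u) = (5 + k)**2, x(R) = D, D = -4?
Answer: 23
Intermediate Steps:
x(R) = -4
23*z(x(-2), 3) = 23*(5 - 4)**2 = 23*1**2 = 23*1 = 23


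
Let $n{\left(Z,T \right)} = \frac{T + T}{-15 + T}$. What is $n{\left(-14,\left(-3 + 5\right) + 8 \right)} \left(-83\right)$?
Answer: $332$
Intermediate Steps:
$n{\left(Z,T \right)} = \frac{2 T}{-15 + T}$
$n{\left(-14,\left(-3 + 5\right) + 8 \right)} \left(-83\right) = \frac{2 \left(\left(-3 + 5\right) + 8\right)}{-15 + \left(\left(-3 + 5\right) + 8\right)} \left(-83\right) = \frac{2 \left(2 + 8\right)}{-15 + \left(2 + 8\right)} \left(-83\right) = 2 \cdot 10 \frac{1}{-15 + 10} \left(-83\right) = 2 \cdot 10 \frac{1}{-5} \left(-83\right) = 2 \cdot 10 \left(- \frac{1}{5}\right) \left(-83\right) = \left(-4\right) \left(-83\right) = 332$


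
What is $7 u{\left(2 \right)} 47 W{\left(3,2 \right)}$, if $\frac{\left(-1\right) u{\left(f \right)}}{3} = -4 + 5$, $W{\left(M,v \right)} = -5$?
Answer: $4935$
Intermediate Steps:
$u{\left(f \right)} = -3$ ($u{\left(f \right)} = - 3 \left(-4 + 5\right) = \left(-3\right) 1 = -3$)
$7 u{\left(2 \right)} 47 W{\left(3,2 \right)} = 7 \left(-3\right) 47 \left(-5\right) = \left(-21\right) 47 \left(-5\right) = \left(-987\right) \left(-5\right) = 4935$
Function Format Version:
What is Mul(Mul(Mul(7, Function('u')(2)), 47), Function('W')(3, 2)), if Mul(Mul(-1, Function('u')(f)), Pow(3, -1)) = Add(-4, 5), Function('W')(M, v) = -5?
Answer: 4935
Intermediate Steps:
Function('u')(f) = -3 (Function('u')(f) = Mul(-3, Add(-4, 5)) = Mul(-3, 1) = -3)
Mul(Mul(Mul(7, Function('u')(2)), 47), Function('W')(3, 2)) = Mul(Mul(Mul(7, -3), 47), -5) = Mul(Mul(-21, 47), -5) = Mul(-987, -5) = 4935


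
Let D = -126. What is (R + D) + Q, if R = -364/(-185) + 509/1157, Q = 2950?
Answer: 604978393/214045 ≈ 2826.4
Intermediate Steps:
R = 515313/214045 (R = -364*(-1/185) + 509*(1/1157) = 364/185 + 509/1157 = 515313/214045 ≈ 2.4075)
(R + D) + Q = (515313/214045 - 126) + 2950 = -26454357/214045 + 2950 = 604978393/214045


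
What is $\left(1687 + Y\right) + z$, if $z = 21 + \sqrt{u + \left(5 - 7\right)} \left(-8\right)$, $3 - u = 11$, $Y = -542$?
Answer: $1166 - 8 i \sqrt{10} \approx 1166.0 - 25.298 i$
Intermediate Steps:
$u = -8$ ($u = 3 - 11 = -8$)
$z = 21 - 8 i \sqrt{10}$ ($z = 21 + \sqrt{-8 + \left(5 - 7\right)} \left(-8\right) = 21 + \sqrt{-8 - 2} \left(-8\right) = 21 + \sqrt{-10} \left(-8\right) = 21 + i \sqrt{10} \left(-8\right) = 21 - 8 i \sqrt{10} \approx 21.0 - 25.298 i$)
$\left(1687 + Y\right) + z = \left(1687 - 542\right) + \left(21 - 8 i \sqrt{10}\right) = 1145 + \left(21 - 8 i \sqrt{10}\right) = 1166 - 8 i \sqrt{10}$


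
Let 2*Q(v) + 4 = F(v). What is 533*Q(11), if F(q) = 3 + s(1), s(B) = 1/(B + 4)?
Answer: -1066/5 ≈ -213.20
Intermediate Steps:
s(B) = 1/(4 + B)
F(q) = 16/5 (F(q) = 3 + 1/(4 + 1) = 3 + 1/5 = 3 + ⅕ = 16/5)
Q(v) = -⅖ (Q(v) = -2 + (½)*(16/5) = -2 + 8/5 = -⅖)
533*Q(11) = 533*(-⅖) = -1066/5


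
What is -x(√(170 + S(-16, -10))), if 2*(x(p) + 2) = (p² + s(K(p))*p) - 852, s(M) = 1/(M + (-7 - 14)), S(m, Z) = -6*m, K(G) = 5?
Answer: 295 + √266/32 ≈ 295.51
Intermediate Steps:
s(M) = 1/(-21 + M) (s(M) = 1/(M - 21) = 1/(-21 + M))
x(p) = -428 + p²/2 - p/32 (x(p) = -2 + ((p² + p/(-21 + 5)) - 852)/2 = -2 + ((p² + p/(-16)) - 852)/2 = -2 + ((p² - p/16) - 852)/2 = -2 + (-852 + p² - p/16)/2 = -2 + (-426 + p²/2 - p/32) = -428 + p²/2 - p/32)
-x(√(170 + S(-16, -10))) = -(-428 + (√(170 - 6*(-16)))²/2 - √(170 - 6*(-16))/32) = -(-428 + (√(170 + 96))²/2 - √(170 + 96)/32) = -(-428 + (√266)²/2 - √266/32) = -(-428 + (½)*266 - √266/32) = -(-428 + 133 - √266/32) = -(-295 - √266/32) = 295 + √266/32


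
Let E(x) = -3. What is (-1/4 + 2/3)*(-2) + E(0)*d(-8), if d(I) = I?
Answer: 139/6 ≈ 23.167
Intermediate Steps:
(-1/4 + 2/3)*(-2) + E(0)*d(-8) = (-1/4 + 2/3)*(-2) - 3*(-8) = (-1*¼ + 2*(⅓))*(-2) + 24 = (-¼ + ⅔)*(-2) + 24 = (5/12)*(-2) + 24 = -⅚ + 24 = 139/6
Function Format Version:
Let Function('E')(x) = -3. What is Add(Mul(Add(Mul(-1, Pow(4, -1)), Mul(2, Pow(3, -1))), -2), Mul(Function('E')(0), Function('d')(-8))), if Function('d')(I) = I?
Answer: Rational(139, 6) ≈ 23.167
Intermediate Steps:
Add(Mul(Add(Mul(-1, Pow(4, -1)), Mul(2, Pow(3, -1))), -2), Mul(Function('E')(0), Function('d')(-8))) = Add(Mul(Add(Mul(-1, Pow(4, -1)), Mul(2, Pow(3, -1))), -2), Mul(-3, -8)) = Add(Mul(Add(Mul(-1, Rational(1, 4)), Mul(2, Rational(1, 3))), -2), 24) = Add(Mul(Add(Rational(-1, 4), Rational(2, 3)), -2), 24) = Add(Mul(Rational(5, 12), -2), 24) = Add(Rational(-5, 6), 24) = Rational(139, 6)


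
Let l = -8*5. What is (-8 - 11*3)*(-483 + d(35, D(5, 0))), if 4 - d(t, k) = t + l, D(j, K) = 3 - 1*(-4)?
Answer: 19434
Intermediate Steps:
D(j, K) = 7 (D(j, K) = 3 + 4 = 7)
l = -40
d(t, k) = 44 - t (d(t, k) = 4 - (t - 40) = 4 - (-40 + t) = 4 + (40 - t) = 44 - t)
(-8 - 11*3)*(-483 + d(35, D(5, 0))) = (-8 - 11*3)*(-483 + (44 - 1*35)) = (-8 - 33)*(-483 + (44 - 35)) = -41*(-483 + 9) = -41*(-474) = 19434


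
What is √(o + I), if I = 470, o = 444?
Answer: √914 ≈ 30.232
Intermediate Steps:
√(o + I) = √(444 + 470) = √914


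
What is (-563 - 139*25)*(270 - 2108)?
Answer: 7421844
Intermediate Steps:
(-563 - 139*25)*(270 - 2108) = (-563 - 3475)*(-1838) = -4038*(-1838) = 7421844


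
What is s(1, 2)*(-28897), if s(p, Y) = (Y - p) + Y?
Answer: -86691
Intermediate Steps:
s(p, Y) = -p + 2*Y
s(1, 2)*(-28897) = (-1*1 + 2*2)*(-28897) = (-1 + 4)*(-28897) = 3*(-28897) = -86691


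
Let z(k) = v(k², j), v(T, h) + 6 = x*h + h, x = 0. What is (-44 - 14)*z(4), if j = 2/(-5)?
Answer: 1856/5 ≈ 371.20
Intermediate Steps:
j = -⅖ (j = 2*(-⅕) = -⅖ ≈ -0.40000)
v(T, h) = -6 + h (v(T, h) = -6 + (0*h + h) = -6 + (0 + h) = -6 + h)
z(k) = -32/5 (z(k) = -6 - ⅖ = -32/5)
(-44 - 14)*z(4) = (-44 - 14)*(-32/5) = -58*(-32/5) = 1856/5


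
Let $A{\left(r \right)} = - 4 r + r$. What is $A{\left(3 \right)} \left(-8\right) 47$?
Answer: $3384$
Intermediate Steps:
$A{\left(r \right)} = - 3 r$
$A{\left(3 \right)} \left(-8\right) 47 = \left(-3\right) 3 \left(-8\right) 47 = \left(-9\right) \left(-8\right) 47 = 72 \cdot 47 = 3384$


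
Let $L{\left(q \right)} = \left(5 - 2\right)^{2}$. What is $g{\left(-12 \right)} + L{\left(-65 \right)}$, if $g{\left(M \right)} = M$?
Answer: $-3$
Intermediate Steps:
$L{\left(q \right)} = 9$ ($L{\left(q \right)} = 3^{2} = 9$)
$g{\left(-12 \right)} + L{\left(-65 \right)} = -12 + 9 = -3$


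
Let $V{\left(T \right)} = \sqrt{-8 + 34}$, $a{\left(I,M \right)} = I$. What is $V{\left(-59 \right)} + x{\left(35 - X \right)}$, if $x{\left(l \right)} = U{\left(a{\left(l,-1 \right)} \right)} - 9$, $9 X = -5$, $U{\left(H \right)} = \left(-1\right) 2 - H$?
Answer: $- \frac{419}{9} + \sqrt{26} \approx -41.457$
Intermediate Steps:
$U{\left(H \right)} = -2 - H$
$X = - \frac{5}{9}$ ($X = \frac{1}{9} \left(-5\right) = - \frac{5}{9} \approx -0.55556$)
$V{\left(T \right)} = \sqrt{26}$
$x{\left(l \right)} = -11 - l$ ($x{\left(l \right)} = \left(-2 - l\right) - 9 = -11 - l$)
$V{\left(-59 \right)} + x{\left(35 - X \right)} = \sqrt{26} - \left(46 + \frac{5}{9}\right) = \sqrt{26} - \frac{419}{9} = - \frac{419}{9} + \sqrt{26}$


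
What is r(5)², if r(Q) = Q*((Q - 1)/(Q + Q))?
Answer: 4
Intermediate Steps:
r(Q) = -½ + Q/2 (r(Q) = Q*((-1 + Q)/((2*Q))) = Q*((-1 + Q)*(1/(2*Q))) = Q*((-1 + Q)/(2*Q)) = -½ + Q/2)
r(5)² = (-½ + (½)*5)² = (-½ + 5/2)² = 2² = 4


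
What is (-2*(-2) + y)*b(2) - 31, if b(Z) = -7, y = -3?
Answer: -38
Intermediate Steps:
(-2*(-2) + y)*b(2) - 31 = (-2*(-2) - 3)*(-7) - 31 = (4 - 3)*(-7) - 31 = 1*(-7) - 31 = -7 - 31 = -38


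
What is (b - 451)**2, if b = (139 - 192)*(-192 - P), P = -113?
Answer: 13957696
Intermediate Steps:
b = 4187 (b = (139 - 192)*(-192 - 1*(-113)) = -53*(-192 + 113) = -53*(-79) = 4187)
(b - 451)**2 = (4187 - 451)**2 = 3736**2 = 13957696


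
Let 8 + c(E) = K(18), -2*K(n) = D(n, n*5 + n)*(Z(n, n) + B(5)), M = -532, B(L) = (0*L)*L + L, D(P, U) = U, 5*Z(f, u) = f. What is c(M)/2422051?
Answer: -2362/12110255 ≈ -0.00019504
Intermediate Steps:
Z(f, u) = f/5
B(L) = L (B(L) = 0*L + L = 0 + L = L)
K(n) = -3*n*(5 + n/5) (K(n) = -(n*5 + n)*(n/5 + 5)/2 = -(5*n + n)*(5 + n/5)/2 = -6*n*(5 + n/5)/2 = -3*n*(5 + n/5))
c(E) = -2362/5 (c(E) = -8 - ⅗*18*(25 + 18) = -8 - ⅗*18*43 = -8 - 2322/5 = -2362/5)
c(M)/2422051 = -2362/5/2422051 = -2362/5*1/2422051 = -2362/12110255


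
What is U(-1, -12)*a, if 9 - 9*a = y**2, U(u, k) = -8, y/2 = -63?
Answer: 14104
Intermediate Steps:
y = -126 (y = 2*(-63) = -126)
a = -1763 (a = 1 - 1/9*(-126)**2 = 1 - 1/9*15876 = 1 - 1764 = -1763)
U(-1, -12)*a = -8*(-1763) = 14104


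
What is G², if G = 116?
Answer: 13456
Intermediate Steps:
G² = 116² = 13456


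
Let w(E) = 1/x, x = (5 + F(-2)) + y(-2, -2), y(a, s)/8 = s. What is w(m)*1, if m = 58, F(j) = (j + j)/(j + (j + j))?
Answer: -3/31 ≈ -0.096774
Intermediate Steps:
y(a, s) = 8*s
F(j) = 2/3 (F(j) = (2*j)/(j + 2*j) = (2*j)/((3*j)) = (2*j)*(1/(3*j)) = 2/3)
x = -31/3 (x = (5 + 2/3) + 8*(-2) = 17/3 - 16 = -31/3 ≈ -10.333)
w(E) = -3/31 (w(E) = 1/(-31/3) = -3/31)
w(m)*1 = -3/31*1 = -3/31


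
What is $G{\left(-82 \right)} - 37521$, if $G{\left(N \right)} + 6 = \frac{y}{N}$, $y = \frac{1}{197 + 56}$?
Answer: $- \frac{778535143}{20746} \approx -37527.0$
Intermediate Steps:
$y = \frac{1}{253} \approx 0.0039526$
$G{\left(N \right)} = -6 + \frac{1}{253 N}$
$G{\left(-82 \right)} - 37521 = \left(-6 + \frac{1}{253 \left(-82\right)}\right) - 37521 = \left(-6 + \frac{1}{253} \left(- \frac{1}{82}\right)\right) - 37521 = \left(-6 - \frac{1}{20746}\right) - 37521 = - \frac{124477}{20746} - 37521 = - \frac{778535143}{20746}$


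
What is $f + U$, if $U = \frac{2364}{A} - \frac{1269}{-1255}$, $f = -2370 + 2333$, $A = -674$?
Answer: $- \frac{16704352}{422935} \approx -39.496$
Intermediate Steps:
$f = -37$
$U = - \frac{1055757}{422935}$ ($U = \frac{2364}{-674} - \frac{1269}{-1255} = 2364 \left(- \frac{1}{674}\right) - - \frac{1269}{1255} = - \frac{1182}{337} + \frac{1269}{1255} = - \frac{1055757}{422935} \approx -2.4963$)
$f + U = -37 - \frac{1055757}{422935} = - \frac{16704352}{422935}$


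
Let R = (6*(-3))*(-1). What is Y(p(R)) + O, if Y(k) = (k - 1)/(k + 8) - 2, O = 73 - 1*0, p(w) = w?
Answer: 1863/26 ≈ 71.654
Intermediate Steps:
R = 18 (R = -18*(-1) = 18)
O = 73 (O = 73 + 0 = 73)
Y(k) = -2 + (-1 + k)/(8 + k) (Y(k) = (-1 + k)/(8 + k) - 2 = -2 + (-1 + k)/(8 + k))
Y(p(R)) + O = (-17 - 1*18)/(8 + 18) + 73 = (-17 - 18)/26 + 73 = (1/26)*(-35) + 73 = -35/26 + 73 = 1863/26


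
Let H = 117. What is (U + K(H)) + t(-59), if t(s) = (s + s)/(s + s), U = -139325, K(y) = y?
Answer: -139207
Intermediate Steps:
t(s) = 1 (t(s) = (2*s)/((2*s)) = (2*s)*(1/(2*s)) = 1)
(U + K(H)) + t(-59) = (-139325 + 117) + 1 = -139208 + 1 = -139207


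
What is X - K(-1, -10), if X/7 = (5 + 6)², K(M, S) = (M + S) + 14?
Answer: 844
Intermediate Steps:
K(M, S) = 14 + M + S
X = 847 (X = 7*(5 + 6)² = 7*11² = 7*121 = 847)
X - K(-1, -10) = 847 - (14 - 1 - 10) = 847 - 1*3 = 847 - 3 = 844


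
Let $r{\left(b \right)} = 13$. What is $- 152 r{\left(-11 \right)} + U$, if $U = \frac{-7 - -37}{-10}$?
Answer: $-1979$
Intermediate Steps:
$U = -3$ ($U = \left(-7 + 37\right) \left(- \frac{1}{10}\right) = 30 \left(- \frac{1}{10}\right) = -3$)
$- 152 r{\left(-11 \right)} + U = \left(-152\right) 13 - 3 = -1976 - 3 = -1979$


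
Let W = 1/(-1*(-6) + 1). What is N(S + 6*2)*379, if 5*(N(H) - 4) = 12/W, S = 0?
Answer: 39416/5 ≈ 7883.2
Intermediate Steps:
W = 1/7 (W = 1/(6 + 1) = 1/7 ≈ 0.14286)
N(H) = 104/5 (N(H) = 4 + (12/(1/7))/5 = 4 + (12*7)/5 = 4 + (1/5)*84 = 4 + 84/5 = 104/5)
N(S + 6*2)*379 = (104/5)*379 = 39416/5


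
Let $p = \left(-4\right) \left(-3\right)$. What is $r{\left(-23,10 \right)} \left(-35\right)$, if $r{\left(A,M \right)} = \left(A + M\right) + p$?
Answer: $35$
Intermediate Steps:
$p = 12$
$r{\left(A,M \right)} = 12 + A + M$ ($r{\left(A,M \right)} = \left(A + M\right) + 12 = 12 + A + M$)
$r{\left(-23,10 \right)} \left(-35\right) = \left(12 - 23 + 10\right) \left(-35\right) = \left(-1\right) \left(-35\right) = 35$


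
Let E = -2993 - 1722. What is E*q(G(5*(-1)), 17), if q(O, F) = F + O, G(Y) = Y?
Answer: -56580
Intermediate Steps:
E = -4715
E*q(G(5*(-1)), 17) = -4715*(17 + 5*(-1)) = -4715*(17 - 5) = -4715*12 = -56580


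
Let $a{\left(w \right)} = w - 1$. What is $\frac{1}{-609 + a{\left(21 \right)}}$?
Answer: $- \frac{1}{589} \approx -0.0016978$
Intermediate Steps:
$a{\left(w \right)} = -1 + w$
$\frac{1}{-609 + a{\left(21 \right)}} = \frac{1}{-609 + \left(-1 + 21\right)} = \frac{1}{-609 + 20} = \frac{1}{-589} = - \frac{1}{589}$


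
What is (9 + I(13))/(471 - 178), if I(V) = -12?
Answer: -3/293 ≈ -0.010239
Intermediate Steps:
(9 + I(13))/(471 - 178) = (9 - 12)/(471 - 178) = -3/293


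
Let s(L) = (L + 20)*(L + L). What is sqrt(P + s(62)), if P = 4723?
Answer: sqrt(14891) ≈ 122.03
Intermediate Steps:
s(L) = 2*L*(20 + L) (s(L) = (20 + L)*(2*L) = 2*L*(20 + L))
sqrt(P + s(62)) = sqrt(4723 + 2*62*(20 + 62)) = sqrt(4723 + 2*62*82) = sqrt(4723 + 10168) = sqrt(14891)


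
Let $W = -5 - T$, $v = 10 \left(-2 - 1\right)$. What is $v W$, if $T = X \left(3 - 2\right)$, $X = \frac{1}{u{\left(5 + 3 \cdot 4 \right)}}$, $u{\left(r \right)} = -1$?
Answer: $120$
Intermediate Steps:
$X = -1$ ($X = \frac{1}{-1} = -1$)
$T = -1$ ($T = - (3 - 2) = \left(-1\right) 1 = -1$)
$v = -30$ ($v = 10 \left(-3\right) = -30$)
$W = -4$ ($W = -5 - -1 = -5 + 1 = -4$)
$v W = \left(-30\right) \left(-4\right) = 120$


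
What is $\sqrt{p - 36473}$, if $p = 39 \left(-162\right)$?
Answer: $i \sqrt{42791} \approx 206.86 i$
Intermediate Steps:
$p = -6318$
$\sqrt{p - 36473} = \sqrt{-6318 - 36473} = \sqrt{-42791} = i \sqrt{42791}$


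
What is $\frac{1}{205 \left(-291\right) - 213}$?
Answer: $- \frac{1}{59868} \approx -1.6703 \cdot 10^{-5}$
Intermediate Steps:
$\frac{1}{205 \left(-291\right) - 213} = \frac{1}{-59655 - 213} = \frac{1}{-59868} = - \frac{1}{59868}$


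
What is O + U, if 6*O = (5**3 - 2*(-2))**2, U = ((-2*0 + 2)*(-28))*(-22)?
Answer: 8011/2 ≈ 4005.5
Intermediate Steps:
U = 1232 (U = ((0 + 2)*(-28))*(-22) = (2*(-28))*(-22) = -56*(-22) = 1232)
O = 5547/2 (O = (5**3 - 2*(-2))**2/6 = (125 + 4)**2/6 = (1/6)*129**2 = (1/6)*16641 = 5547/2 ≈ 2773.5)
O + U = 5547/2 + 1232 = 8011/2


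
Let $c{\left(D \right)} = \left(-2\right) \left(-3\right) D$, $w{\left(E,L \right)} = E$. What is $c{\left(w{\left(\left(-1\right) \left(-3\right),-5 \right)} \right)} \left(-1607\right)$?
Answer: $-28926$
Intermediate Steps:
$c{\left(D \right)} = 6 D$
$c{\left(w{\left(\left(-1\right) \left(-3\right),-5 \right)} \right)} \left(-1607\right) = 6 \left(\left(-1\right) \left(-3\right)\right) \left(-1607\right) = 6 \cdot 3 \left(-1607\right) = 18 \left(-1607\right) = -28926$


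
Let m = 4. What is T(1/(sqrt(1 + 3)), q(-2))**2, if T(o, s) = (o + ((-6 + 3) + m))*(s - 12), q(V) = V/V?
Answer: 1089/4 ≈ 272.25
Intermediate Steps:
q(V) = 1
T(o, s) = (1 + o)*(-12 + s) (T(o, s) = (o + ((-6 + 3) + 4))*(s - 12) = (o + (-3 + 4))*(-12 + s) = (o + 1)*(-12 + s) = (1 + o)*(-12 + s))
T(1/(sqrt(1 + 3)), q(-2))**2 = (-12 + 1 - 12/sqrt(1 + 3) + 1/sqrt(1 + 3))**2 = (-12 + 1 - 12/(sqrt(4)) + 1/sqrt(4))**2 = (-12 + 1 - 12/2 + 1/2)**2 = (-12 + 1 - 12*1/2 + (1/2)*1)**2 = (-12 + 1 - 6 + 1/2)**2 = (-33/2)**2 = 1089/4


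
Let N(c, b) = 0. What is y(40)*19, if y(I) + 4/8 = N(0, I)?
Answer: -19/2 ≈ -9.5000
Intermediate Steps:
y(I) = -½ (y(I) = -½ + 0 = -½)
y(40)*19 = -½*19 = -19/2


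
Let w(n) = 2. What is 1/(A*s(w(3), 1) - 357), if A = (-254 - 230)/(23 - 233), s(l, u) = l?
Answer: -105/37001 ≈ -0.0028378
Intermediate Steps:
A = 242/105 (A = -484/(-210) = -484*(-1/210) = 242/105 ≈ 2.3048)
1/(A*s(w(3), 1) - 357) = 1/((242/105)*2 - 357) = 1/(484/105 - 357) = 1/(-37001/105) = -105/37001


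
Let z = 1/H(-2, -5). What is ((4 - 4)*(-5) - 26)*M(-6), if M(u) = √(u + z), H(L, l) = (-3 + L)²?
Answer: -26*I*√149/5 ≈ -63.474*I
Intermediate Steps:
z = 1/25 (z = 1/((-3 - 2)²) = 1/((-5)²) = 1/25 ≈ 0.040000)
M(u) = √(1/25 + u) (M(u) = √(u + 1/25) = √(1/25 + u))
((4 - 4)*(-5) - 26)*M(-6) = ((4 - 4)*(-5) - 26)*(√(1 + 25*(-6))/5) = (0*(-5) - 26)*(√(1 - 150)/5) = (0 - 26)*(√(-149)/5) = -26*I*√149/5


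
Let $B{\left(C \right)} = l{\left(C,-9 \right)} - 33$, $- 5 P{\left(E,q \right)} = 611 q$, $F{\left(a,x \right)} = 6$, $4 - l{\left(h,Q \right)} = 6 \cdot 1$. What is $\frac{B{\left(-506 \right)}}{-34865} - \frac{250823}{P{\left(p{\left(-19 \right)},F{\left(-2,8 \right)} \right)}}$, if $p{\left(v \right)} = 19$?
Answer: $\frac{8744969557}{25563018} \approx 342.09$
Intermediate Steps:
$l{\left(h,Q \right)} = -2$ ($l{\left(h,Q \right)} = 4 - 6 \cdot 1 = 4 - 6 = -2$)
$P{\left(E,q \right)} = - \frac{611 q}{5}$
$B{\left(C \right)} = -35$ ($B{\left(C \right)} = -2 - 33 = -35$)
$\frac{B{\left(-506 \right)}}{-34865} - \frac{250823}{P{\left(p{\left(-19 \right)},F{\left(-2,8 \right)} \right)}} = - \frac{35}{-34865} - \frac{250823}{\left(- \frac{611}{5}\right) 6} = \left(-35\right) \left(- \frac{1}{34865}\right) - \frac{250823}{- \frac{3666}{5}} = \frac{7}{6973} - - \frac{1254115}{3666} = \frac{7}{6973} + \frac{1254115}{3666} = \frac{8744969557}{25563018}$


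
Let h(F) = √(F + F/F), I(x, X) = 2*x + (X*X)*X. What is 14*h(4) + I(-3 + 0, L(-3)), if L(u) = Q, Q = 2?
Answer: 2 + 14*√5 ≈ 33.305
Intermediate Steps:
L(u) = 2
I(x, X) = X³ + 2*x (I(x, X) = 2*x + X²*X = 2*x + X³ = X³ + 2*x)
h(F) = √(1 + F) (h(F) = √(F + 1) = √(1 + F))
14*h(4) + I(-3 + 0, L(-3)) = 14*√(1 + 4) + (2³ + 2*(-3 + 0)) = 14*√5 + (8 + 2*(-3)) = 14*√5 + (8 - 6) = 14*√5 + 2 = 2 + 14*√5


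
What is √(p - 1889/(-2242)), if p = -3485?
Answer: I*√17513340402/2242 ≈ 59.027*I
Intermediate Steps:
√(p - 1889/(-2242)) = √(-3485 - 1889/(-2242)) = √(-3485 - 1889*(-1/2242)) = √(-3485 + 1889/2242) = √(-7811481/2242) = I*√17513340402/2242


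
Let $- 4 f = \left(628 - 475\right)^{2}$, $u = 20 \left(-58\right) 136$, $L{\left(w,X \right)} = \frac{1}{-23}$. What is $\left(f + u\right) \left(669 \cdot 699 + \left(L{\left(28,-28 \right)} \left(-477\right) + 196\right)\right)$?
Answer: $- \frac{3521098577801}{46} \approx -7.6546 \cdot 10^{10}$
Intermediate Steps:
$L{\left(w,X \right)} = - \frac{1}{23}$
$u = -157760$ ($u = \left(-1160\right) 136 = -157760$)
$f = - \frac{23409}{4}$ ($f = - \frac{\left(628 - 475\right)^{2}}{4} = - \frac{153^{2}}{4} = \left(- \frac{1}{4}\right) 23409 = - \frac{23409}{4} \approx -5852.3$)
$\left(f + u\right) \left(669 \cdot 699 + \left(L{\left(28,-28 \right)} \left(-477\right) + 196\right)\right) = \left(- \frac{23409}{4} - 157760\right) \left(669 \cdot 699 + \left(\left(- \frac{1}{23}\right) \left(-477\right) + 196\right)\right) = - \frac{654449 \left(467631 + \left(\frac{477}{23} + 196\right)\right)}{4} = - \frac{654449 \left(467631 + \frac{4985}{23}\right)}{4} = \left(- \frac{654449}{4}\right) \frac{10760498}{23} = - \frac{3521098577801}{46}$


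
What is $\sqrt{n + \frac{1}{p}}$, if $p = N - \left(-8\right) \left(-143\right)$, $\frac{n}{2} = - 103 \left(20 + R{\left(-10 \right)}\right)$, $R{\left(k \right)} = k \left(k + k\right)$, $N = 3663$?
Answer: $\frac{i \sqrt{287571758001}}{2519} \approx 212.89 i$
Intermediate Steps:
$R{\left(k \right)} = 2 k^{2}$ ($R{\left(k \right)} = k 2 k = 2 k^{2}$)
$n = -45320$ ($n = 2 \left(- 103 \left(20 + 2 \left(-10\right)^{2}\right)\right) = 2 \left(- 103 \left(20 + 2 \cdot 100\right)\right) = 2 \left(- 103 \left(20 + 200\right)\right) = 2 \left(\left(-103\right) 220\right) = 2 \left(-22660\right) = -45320$)
$p = 2519$ ($p = 3663 - \left(-8\right) \left(-143\right) = 3663 - 1144 = 2519$)
$\sqrt{n + \frac{1}{p}} = \sqrt{-45320 + \frac{1}{2519}} = \sqrt{- \frac{114161079}{2519}} = \frac{i \sqrt{287571758001}}{2519}$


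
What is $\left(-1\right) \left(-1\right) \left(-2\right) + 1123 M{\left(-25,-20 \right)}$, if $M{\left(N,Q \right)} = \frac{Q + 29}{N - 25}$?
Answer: $- \frac{10207}{50} \approx -204.14$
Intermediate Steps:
$M{\left(N,Q \right)} = \frac{29 + Q}{-25 + N}$
$\left(-1\right) \left(-1\right) \left(-2\right) + 1123 M{\left(-25,-20 \right)} = \left(-1\right) \left(-1\right) \left(-2\right) + 1123 \frac{29 - 20}{-25 - 25} = 1 \left(-2\right) + 1123 \frac{1}{-50} \cdot 9 = -2 + 1123 \left(\left(- \frac{1}{50}\right) 9\right) = -2 + 1123 \left(- \frac{9}{50}\right) = -2 - \frac{10107}{50} = - \frac{10207}{50}$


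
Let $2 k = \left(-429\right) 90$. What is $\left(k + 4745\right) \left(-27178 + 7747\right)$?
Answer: $282915360$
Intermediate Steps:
$k = -19305$ ($k = \frac{\left(-429\right) 90}{2} = \frac{1}{2} \left(-38610\right) = -19305$)
$\left(k + 4745\right) \left(-27178 + 7747\right) = \left(-19305 + 4745\right) \left(-27178 + 7747\right) = \left(-14560\right) \left(-19431\right) = 282915360$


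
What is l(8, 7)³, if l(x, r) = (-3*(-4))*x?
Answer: 884736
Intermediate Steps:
l(x, r) = 12*x
l(8, 7)³ = (12*8)³ = 96³ = 884736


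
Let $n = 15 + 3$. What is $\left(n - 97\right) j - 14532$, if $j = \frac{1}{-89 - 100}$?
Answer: $- \frac{2746469}{189} \approx -14532.0$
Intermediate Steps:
$j = - \frac{1}{189}$ ($j = \frac{1}{-189} = - \frac{1}{189} \approx -0.005291$)
$n = 18$
$\left(n - 97\right) j - 14532 = \left(18 - 97\right) \left(- \frac{1}{189}\right) - 14532 = \left(-79\right) \left(- \frac{1}{189}\right) - 14532 = \frac{79}{189} - 14532 = - \frac{2746469}{189}$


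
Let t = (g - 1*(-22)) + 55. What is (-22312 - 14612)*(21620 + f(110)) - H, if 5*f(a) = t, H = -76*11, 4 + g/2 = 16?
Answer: -3995209544/5 ≈ -7.9904e+8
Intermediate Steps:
g = 24 (g = -8 + 2*16 = -8 + 32 = 24)
H = -836
t = 101 (t = (24 - 1*(-22)) + 55 = (24 + 22) + 55 = 46 + 55 = 101)
f(a) = 101/5 (f(a) = (1/5)*101 = 101/5)
(-22312 - 14612)*(21620 + f(110)) - H = (-22312 - 14612)*(21620 + 101/5) - 1*(-836) = -36924*108201/5 + 836 = -3995213724/5 + 836 = -3995209544/5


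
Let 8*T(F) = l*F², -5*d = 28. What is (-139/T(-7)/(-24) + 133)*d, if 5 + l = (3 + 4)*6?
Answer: -2894104/3885 ≈ -744.94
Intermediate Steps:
d = -28/5 (d = -⅕*28 = -28/5 ≈ -5.6000)
l = 37 (l = -5 + (3 + 4)*6 = -5 + 7*6 = -5 + 42 = 37)
T(F) = 37*F²/8 (T(F) = (37*F²)/8 = 37*F²/8)
(-139/T(-7)/(-24) + 133)*d = (-139/((37/8)*(-7)²)/(-24) + 133)*(-28/5) = (-139/((37/8)*49)*(-1/24) + 133)*(-28/5) = (-139/1813/8*(-1/24) + 133)*(-28/5) = (-139*8/1813*(-1/24) + 133)*(-28/5) = (-1112/1813*(-1/24) + 133)*(-28/5) = (139/5439 + 133)*(-28/5) = (723526/5439)*(-28/5) = -2894104/3885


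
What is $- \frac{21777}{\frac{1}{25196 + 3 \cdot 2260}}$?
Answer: $-696341352$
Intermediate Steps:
$- \frac{21777}{\frac{1}{25196 + 3 \cdot 2260}} = - \frac{21777}{\frac{1}{25196 + 6780}} = - \frac{21777}{\frac{1}{31976}} = - 21777 \frac{1}{\frac{1}{31976}} = \left(-21777\right) 31976 = -696341352$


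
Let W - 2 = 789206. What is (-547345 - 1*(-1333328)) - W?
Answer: -3225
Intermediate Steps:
W = 789208 (W = 2 + 789206 = 789208)
(-547345 - 1*(-1333328)) - W = (-547345 - 1*(-1333328)) - 1*789208 = (-547345 + 1333328) - 789208 = 785983 - 789208 = -3225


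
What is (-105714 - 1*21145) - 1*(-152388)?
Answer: 25529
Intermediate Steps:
(-105714 - 1*21145) - 1*(-152388) = (-105714 - 21145) + 152388 = -126859 + 152388 = 25529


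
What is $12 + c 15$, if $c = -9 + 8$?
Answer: $-3$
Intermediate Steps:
$c = -1$
$12 + c 15 = 12 - 15 = -3$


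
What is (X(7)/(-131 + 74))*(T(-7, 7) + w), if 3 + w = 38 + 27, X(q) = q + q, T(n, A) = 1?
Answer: -294/19 ≈ -15.474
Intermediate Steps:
X(q) = 2*q
w = 62 (w = -3 + (38 + 27) = -3 + 65 = 62)
(X(7)/(-131 + 74))*(T(-7, 7) + w) = ((2*7)/(-131 + 74))*(1 + 62) = (14/(-57))*63 = (14*(-1/57))*63 = -14/57*63 = -294/19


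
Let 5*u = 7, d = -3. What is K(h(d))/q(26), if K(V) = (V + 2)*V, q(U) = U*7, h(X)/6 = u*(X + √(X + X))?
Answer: 288/325 - 726*I*√6/325 ≈ 0.88615 - 5.4718*I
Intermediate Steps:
u = 7/5 (u = (⅕)*7 = 7/5 ≈ 1.4000)
h(X) = 42*X/5 + 42*√2*√X/5 (h(X) = 6*(7*(X + √(X + X))/5) = 6*(7*(X + √(2*X))/5) = 6*(7*(X + √2*√X)/5) = 6*(7*X/5 + 7*√2*√X/5) = 42*X/5 + 42*√2*√X/5)
q(U) = 7*U
K(V) = V*(2 + V) (K(V) = (2 + V)*V = V*(2 + V))
K(h(d))/q(26) = (((42/5)*(-3) + 42*√2*√(-3)/5)*(2 + ((42/5)*(-3) + 42*√2*√(-3)/5)))/((7*26)) = ((-126/5 + 42*√2*(I*√3)/5)*(2 + (-126/5 + 42*√2*(I*√3)/5)))/182 = ((-126/5 + 42*I*√6/5)*(2 + (-126/5 + 42*I*√6/5)))*(1/182) = ((-126/5 + 42*I*√6/5)*(-116/5 + 42*I*√6/5))*(1/182) = (-126/5 + 42*I*√6/5)*(-116/5 + 42*I*√6/5)/182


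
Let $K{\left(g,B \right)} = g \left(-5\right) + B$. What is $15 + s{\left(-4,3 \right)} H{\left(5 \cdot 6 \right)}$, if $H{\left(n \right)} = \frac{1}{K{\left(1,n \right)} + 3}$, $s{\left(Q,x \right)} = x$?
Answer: $\frac{423}{28} \approx 15.107$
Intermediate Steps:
$K{\left(g,B \right)} = B - 5 g$ ($K{\left(g,B \right)} = - 5 g + B = B - 5 g$)
$H{\left(n \right)} = \frac{1}{-2 + n}$ ($H{\left(n \right)} = \frac{1}{\left(n - 5\right) + 3} = \frac{1}{\left(-5 + n\right) + 3} = \frac{1}{-2 + n}$)
$15 + s{\left(-4,3 \right)} H{\left(5 \cdot 6 \right)} = 15 + \frac{3}{-2 + 5 \cdot 6} = 15 + \frac{3}{-2 + 30} = 15 + \frac{3}{28} = \frac{423}{28}$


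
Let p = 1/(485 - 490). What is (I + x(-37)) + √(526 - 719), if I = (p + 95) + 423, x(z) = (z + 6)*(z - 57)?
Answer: 17159/5 + I*√193 ≈ 3431.8 + 13.892*I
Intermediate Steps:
p = -⅕ (p = 1/(-5) = -⅕ ≈ -0.20000)
x(z) = (-57 + z)*(6 + z) (x(z) = (6 + z)*(-57 + z) = (-57 + z)*(6 + z))
I = 2589/5 (I = (-⅕ + 95) + 423 = 474/5 + 423 = 2589/5 ≈ 517.80)
(I + x(-37)) + √(526 - 719) = (2589/5 + (-342 + (-37)² - 51*(-37))) + √(526 - 719) = (2589/5 + (-342 + 1369 + 1887)) + √(-193) = (2589/5 + 2914) + I*√193 = 17159/5 + I*√193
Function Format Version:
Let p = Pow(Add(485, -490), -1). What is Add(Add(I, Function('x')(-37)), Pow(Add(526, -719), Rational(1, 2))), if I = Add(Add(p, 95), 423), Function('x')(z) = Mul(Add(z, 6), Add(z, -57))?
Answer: Add(Rational(17159, 5), Mul(I, Pow(193, Rational(1, 2)))) ≈ Add(3431.8, Mul(13.892, I))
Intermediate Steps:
p = Rational(-1, 5) (p = Pow(-5, -1) = Rational(-1, 5) ≈ -0.20000)
Function('x')(z) = Mul(Add(-57, z), Add(6, z)) (Function('x')(z) = Mul(Add(6, z), Add(-57, z)) = Mul(Add(-57, z), Add(6, z)))
I = Rational(2589, 5) (I = Add(Add(Rational(-1, 5), 95), 423) = Add(Rational(474, 5), 423) = Rational(2589, 5) ≈ 517.80)
Add(Add(I, Function('x')(-37)), Pow(Add(526, -719), Rational(1, 2))) = Add(Add(Rational(2589, 5), Add(-342, Pow(-37, 2), Mul(-51, -37))), Pow(Add(526, -719), Rational(1, 2))) = Add(Add(Rational(2589, 5), Add(-342, 1369, 1887)), Pow(-193, Rational(1, 2))) = Add(Add(Rational(2589, 5), 2914), Mul(I, Pow(193, Rational(1, 2)))) = Add(Rational(17159, 5), Mul(I, Pow(193, Rational(1, 2))))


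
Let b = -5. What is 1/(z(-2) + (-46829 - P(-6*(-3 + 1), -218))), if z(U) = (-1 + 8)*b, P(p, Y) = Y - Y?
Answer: -1/46864 ≈ -2.1338e-5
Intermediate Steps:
P(p, Y) = 0
z(U) = -35 (z(U) = (-1 + 8)*(-5) = 7*(-5) = -35)
1/(z(-2) + (-46829 - P(-6*(-3 + 1), -218))) = 1/(-35 + (-46829 - 1*0)) = 1/(-35 + (-46829 + 0)) = 1/(-35 - 46829) = 1/(-46864) = -1/46864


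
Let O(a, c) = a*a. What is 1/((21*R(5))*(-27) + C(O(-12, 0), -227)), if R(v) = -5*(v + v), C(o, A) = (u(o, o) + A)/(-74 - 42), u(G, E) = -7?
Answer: 58/1644417 ≈ 3.5271e-5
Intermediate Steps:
O(a, c) = a²
C(o, A) = 7/116 - A/116 (C(o, A) = (-7 + A)/(-74 - 42) = (-7 + A)/(-116) = (-7 + A)*(-1/116) = 7/116 - A/116)
R(v) = -10*v
1/((21*R(5))*(-27) + C(O(-12, 0), -227)) = 1/((21*(-10*5))*(-27) + (7/116 - 1/116*(-227))) = 1/((21*(-50))*(-27) + (7/116 + 227/116)) = 1/(-1050*(-27) + 117/58) = 1/(28350 + 117/58) = 1/(1644417/58) = 58/1644417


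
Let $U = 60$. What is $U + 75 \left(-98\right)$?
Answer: $-7290$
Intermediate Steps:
$U + 75 \left(-98\right) = 60 + 75 \left(-98\right) = 60 - 7350 = -7290$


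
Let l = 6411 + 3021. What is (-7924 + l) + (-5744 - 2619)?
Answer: -6855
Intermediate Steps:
l = 9432
(-7924 + l) + (-5744 - 2619) = (-7924 + 9432) + (-5744 - 2619) = 1508 - 8363 = -6855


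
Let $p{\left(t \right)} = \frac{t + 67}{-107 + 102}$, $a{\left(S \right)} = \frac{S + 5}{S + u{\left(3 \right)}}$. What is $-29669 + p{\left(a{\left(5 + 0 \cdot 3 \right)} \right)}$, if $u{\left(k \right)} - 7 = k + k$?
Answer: $- \frac{1335713}{45} \approx -29683.0$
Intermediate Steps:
$u{\left(k \right)} = 7 + 2 k$ ($u{\left(k \right)} = 7 + \left(k + k\right) = 7 + 2 k$)
$a{\left(S \right)} = \frac{5 + S}{13 + S}$ ($a{\left(S \right)} = \frac{S + 5}{S + \left(7 + 2 \cdot 3\right)} = \frac{5 + S}{S + \left(7 + 6\right)} = \frac{5 + S}{S + 13} = \frac{5 + S}{13 + S}$)
$p{\left(t \right)} = - \frac{67}{5} - \frac{t}{5}$ ($p{\left(t \right)} = \frac{67 + t}{-5} = \left(67 + t\right) \left(- \frac{1}{5}\right) = - \frac{67}{5} - \frac{t}{5}$)
$-29669 + p{\left(a{\left(5 + 0 \cdot 3 \right)} \right)} = -29669 - \left(\frac{67}{5} + \frac{\frac{1}{13 + \left(5 + 0 \cdot 3\right)} \left(5 + \left(5 + 0 \cdot 3\right)\right)}{5}\right) = -29669 - \left(\frac{67}{5} + \frac{\frac{1}{13 + \left(5 + 0\right)} \left(5 + \left(5 + 0\right)\right)}{5}\right) = -29669 - \left(\frac{67}{5} + \frac{\frac{1}{13 + 5} \left(5 + 5\right)}{5}\right) = -29669 - \left(\frac{67}{5} + \frac{\frac{1}{18} \cdot 10}{5}\right) = -29669 - \frac{608}{45} = - \frac{1335713}{45}$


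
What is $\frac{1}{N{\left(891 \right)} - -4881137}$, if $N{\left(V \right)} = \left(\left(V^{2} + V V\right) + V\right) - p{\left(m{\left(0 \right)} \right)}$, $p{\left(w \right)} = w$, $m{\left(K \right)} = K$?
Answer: $\frac{1}{6469790} \approx 1.5456 \cdot 10^{-7}$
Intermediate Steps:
$N{\left(V \right)} = V + 2 V^{2}$ ($N{\left(V \right)} = \left(\left(V^{2} + V V\right) + V\right) - 0 = \left(\left(V^{2} + V^{2}\right) + V\right) + 0 = \left(2 V^{2} + V\right) + 0 = \left(V + 2 V^{2}\right) + 0 = V + 2 V^{2}$)
$\frac{1}{N{\left(891 \right)} - -4881137} = \frac{1}{891 \left(1 + 2 \cdot 891\right) - -4881137} = \frac{1}{891 \left(1 + 1782\right) + 4881137} = \frac{1}{891 \cdot 1783 + 4881137} = \frac{1}{1588653 + 4881137} = \frac{1}{6469790}$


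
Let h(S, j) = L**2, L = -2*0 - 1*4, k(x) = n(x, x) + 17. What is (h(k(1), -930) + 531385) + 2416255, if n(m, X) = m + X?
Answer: 2947656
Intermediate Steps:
n(m, X) = X + m
k(x) = 17 + 2*x (k(x) = (x + x) + 17 = 2*x + 17 = 17 + 2*x)
L = -4 (L = 0 - 4 = -4)
h(S, j) = 16 (h(S, j) = (-4)**2 = 16)
(h(k(1), -930) + 531385) + 2416255 = (16 + 531385) + 2416255 = 531401 + 2416255 = 2947656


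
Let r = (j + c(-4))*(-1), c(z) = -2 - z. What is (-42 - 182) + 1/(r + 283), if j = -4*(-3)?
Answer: -60255/269 ≈ -224.00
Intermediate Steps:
j = 12
r = -14 (r = (12 + (-2 - 1*(-4)))*(-1) = (12 + (-2 + 4))*(-1) = (12 + 2)*(-1) = 14*(-1) = -14)
(-42 - 182) + 1/(r + 283) = (-42 - 182) + 1/(-14 + 283) = -224 + 1/269 = -60255/269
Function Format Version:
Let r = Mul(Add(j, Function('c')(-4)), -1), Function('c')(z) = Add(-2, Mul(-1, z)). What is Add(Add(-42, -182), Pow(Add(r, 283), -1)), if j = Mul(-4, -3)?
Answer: Rational(-60255, 269) ≈ -224.00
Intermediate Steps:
j = 12
r = -14 (r = Mul(Add(12, Add(-2, Mul(-1, -4))), -1) = Mul(Add(12, Add(-2, 4)), -1) = Mul(Add(12, 2), -1) = Mul(14, -1) = -14)
Add(Add(-42, -182), Pow(Add(r, 283), -1)) = Add(Add(-42, -182), Pow(Add(-14, 283), -1)) = Add(-224, Pow(269, -1)) = Add(-224, Rational(1, 269)) = Rational(-60255, 269)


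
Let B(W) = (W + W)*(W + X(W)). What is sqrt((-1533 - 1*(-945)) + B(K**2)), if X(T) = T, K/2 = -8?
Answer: 2*sqrt(65389) ≈ 511.43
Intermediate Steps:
K = -16 (K = 2*(-8) = -16)
B(W) = 4*W**2 (B(W) = (W + W)*(W + W) = (2*W)*(2*W) = 4*W**2)
sqrt((-1533 - 1*(-945)) + B(K**2)) = sqrt((-1533 - 1*(-945)) + 4*((-16)**2)**2) = sqrt((-1533 + 945) + 4*256**2) = sqrt(-588 + 4*65536) = sqrt(-588 + 262144) = sqrt(261556) = 2*sqrt(65389)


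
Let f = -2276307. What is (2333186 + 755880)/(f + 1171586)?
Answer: -3089066/1104721 ≈ -2.7962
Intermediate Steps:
(2333186 + 755880)/(f + 1171586) = (2333186 + 755880)/(-2276307 + 1171586) = 3089066/(-1104721) = 3089066*(-1/1104721) = -3089066/1104721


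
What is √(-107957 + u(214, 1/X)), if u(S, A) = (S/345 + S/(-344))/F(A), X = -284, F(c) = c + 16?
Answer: I*√490355874897867688710/67395405 ≈ 328.57*I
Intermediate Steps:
F(c) = 16 + c
u(S, A) = -S/(118680*(16 + A)) (u(S, A) = (S/345 + S/(-344))/(16 + A) = (S*(1/345) + S*(-1/344))/(16 + A) = (S/345 - S/344)/(16 + A) = (-S/118680)/(16 + A) = -S/(118680*(16 + A)))
√(-107957 + u(214, 1/X)) = √(-107957 - 1*214/(1898880 + 118680/(-284))) = √(-107957 - 1*214/(1898880 + 118680*(-1/284))) = √(-107957 - 1*214/(1898880 - 29670/71)) = √(-107957 - 1*214/134790810/71) = √(-107957 - 1*214*71/134790810) = √(-107957 - 7597/67395405) = √(-7275805745182/67395405) = I*√490355874897867688710/67395405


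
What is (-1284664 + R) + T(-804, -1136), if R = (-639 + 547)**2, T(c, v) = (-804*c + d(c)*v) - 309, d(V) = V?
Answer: 283251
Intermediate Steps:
T(c, v) = -309 - 804*c + c*v (T(c, v) = (-804*c + c*v) - 309 = -309 - 804*c + c*v)
R = 8464 (R = (-92)**2 = 8464)
(-1284664 + R) + T(-804, -1136) = (-1284664 + 8464) + (-309 - 804*(-804) - 804*(-1136)) = -1276200 + (-309 + 646416 + 913344) = -1276200 + 1559451 = 283251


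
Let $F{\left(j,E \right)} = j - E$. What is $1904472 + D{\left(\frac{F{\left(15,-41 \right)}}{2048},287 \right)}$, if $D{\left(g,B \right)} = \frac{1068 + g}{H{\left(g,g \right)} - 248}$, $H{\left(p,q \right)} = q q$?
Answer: $\frac{30953082980648}{16252879} \approx 1.9045 \cdot 10^{6}$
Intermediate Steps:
$H{\left(p,q \right)} = q^{2}$
$D{\left(g,B \right)} = \frac{1068 + g}{-248 + g^{2}}$ ($D{\left(g,B \right)} = \frac{1068 + g}{g^{2} - 248} = \frac{1068 + g}{-248 + g^{2}}$)
$1904472 + D{\left(\frac{F{\left(15,-41 \right)}}{2048},287 \right)} = 1904472 + \frac{1068 + \frac{15 - -41}{2048}}{-248 + \left(\frac{15 - -41}{2048}\right)^{2}} = 1904472 + \frac{1068 + \left(15 + 41\right) \frac{1}{2048}}{-248 + \left(\left(15 + 41\right) \frac{1}{2048}\right)^{2}} = 1904472 + \frac{1068 + 56 \cdot \frac{1}{2048}}{-248 + \left(56 \cdot \frac{1}{2048}\right)^{2}} = 1904472 + \frac{1068 + \frac{7}{256}}{-248 + \left(\frac{7}{256}\right)^{2}} = 1904472 + \frac{1}{-248 + \frac{49}{65536}} \cdot \frac{273415}{256} = 1904472 + \frac{1}{- \frac{16252879}{65536}} \cdot \frac{273415}{256} = 1904472 - \frac{69994240}{16252879} = \frac{30953082980648}{16252879}$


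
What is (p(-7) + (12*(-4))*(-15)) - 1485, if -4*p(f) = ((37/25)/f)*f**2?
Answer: -76241/100 ≈ -762.41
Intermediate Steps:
p(f) = -37*f/100 (p(f) = -(37/25)/f*f**2/4 = -(37*(1/25))/f*f**2/4 = -37/(25*f)*f**2/4 = -37*f/100)
(p(-7) + (12*(-4))*(-15)) - 1485 = (-37/100*(-7) + (12*(-4))*(-15)) - 1485 = (259/100 - 48*(-15)) - 1485 = (259/100 + 720) - 1485 = 72259/100 - 1485 = -76241/100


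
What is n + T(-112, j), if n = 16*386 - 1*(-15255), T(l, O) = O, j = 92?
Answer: 21523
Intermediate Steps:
n = 21431 (n = 6176 + 15255 = 21431)
n + T(-112, j) = 21431 + 92 = 21523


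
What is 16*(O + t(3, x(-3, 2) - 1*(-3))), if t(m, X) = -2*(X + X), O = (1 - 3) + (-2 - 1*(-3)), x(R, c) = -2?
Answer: -80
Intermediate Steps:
O = -1 (O = -2 + (-2 + 3) = -2 + 1 = -1)
t(m, X) = -4*X
16*(O + t(3, x(-3, 2) - 1*(-3))) = 16*(-1 - 4*(-2 - 1*(-3))) = 16*(-1 - 4*(-2 + 3)) = 16*(-1 - 4*1) = 16*(-1 - 4) = 16*(-5) = -80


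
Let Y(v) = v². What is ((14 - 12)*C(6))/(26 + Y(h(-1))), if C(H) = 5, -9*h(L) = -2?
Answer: 81/211 ≈ 0.38389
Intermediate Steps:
h(L) = 2/9 (h(L) = -⅑*(-2) = 2/9)
((14 - 12)*C(6))/(26 + Y(h(-1))) = ((14 - 12)*5)/(26 + (2/9)²) = (2*5)/(26 + 4/81) = 10/(2110/81) = 10*(81/2110) = 81/211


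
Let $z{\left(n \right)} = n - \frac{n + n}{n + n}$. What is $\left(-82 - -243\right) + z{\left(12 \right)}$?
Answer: $172$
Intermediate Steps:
$z{\left(n \right)} = -1 + n$ ($z{\left(n \right)} = n - \frac{2 n}{2 n} = n - 2 n \frac{1}{2 n} = n - 1 = -1 + n$)
$\left(-82 - -243\right) + z{\left(12 \right)} = \left(-82 - -243\right) + \left(-1 + 12\right) = \left(-82 + 243\right) + 11 = 161 + 11 = 172$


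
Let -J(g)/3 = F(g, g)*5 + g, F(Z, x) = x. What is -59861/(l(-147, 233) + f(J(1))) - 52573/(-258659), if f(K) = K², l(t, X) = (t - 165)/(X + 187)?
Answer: -541330713043/2926467926 ≈ -184.98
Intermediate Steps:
l(t, X) = (-165 + t)/(187 + X)
J(g) = -18*g (J(g) = -3*(g*5 + g) = -3*(5*g + g) = -18*g)
-59861/(l(-147, 233) + f(J(1))) - 52573/(-258659) = -59861/((-165 - 147)/(187 + 233) + (-18*1)²) - 52573/(-258659) = -59861/(-312/420 + (-18)²) - 52573*(-1/258659) = -59861/((1/420)*(-312) + 324) + 52573/258659 = -59861/(-26/35 + 324) + 52573/258659 = -59861/11314/35 + 52573/258659 = -59861*35/11314 + 52573/258659 = -2095135/11314 + 52573/258659 = -541330713043/2926467926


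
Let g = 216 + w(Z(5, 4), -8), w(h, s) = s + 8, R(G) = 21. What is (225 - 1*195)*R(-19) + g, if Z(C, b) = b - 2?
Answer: 846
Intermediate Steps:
Z(C, b) = -2 + b
w(h, s) = 8 + s
g = 216 (g = 216 + (8 - 8) = 216 + 0 = 216)
(225 - 1*195)*R(-19) + g = (225 - 1*195)*21 + 216 = (225 - 195)*21 + 216 = 30*21 + 216 = 630 + 216 = 846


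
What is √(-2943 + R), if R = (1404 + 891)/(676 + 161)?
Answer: 2*I*√706397/31 ≈ 54.224*I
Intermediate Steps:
R = 85/31 (R = 2295/837 = 2295*(1/837) = 85/31 ≈ 2.7419)
√(-2943 + R) = √(-2943 + 85/31) = √(-91148/31) = 2*I*√706397/31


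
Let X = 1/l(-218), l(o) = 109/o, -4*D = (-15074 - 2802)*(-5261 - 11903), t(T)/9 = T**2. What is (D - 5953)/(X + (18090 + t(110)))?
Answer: -76711869/126988 ≈ -604.09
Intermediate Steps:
t(T) = 9*T**2
D = -76705916 (D = -(-15074 - 2802)*(-5261 - 11903)/4 = -(-4469)*(-17164) = -1/4*306823664 = -76705916)
X = -2 (X = 1/(109/(-218)) = 1/(109*(-1/218)) = 1/(-1/2) = -2)
(D - 5953)/(X + (18090 + t(110))) = (-76705916 - 5953)/(-2 + (18090 + 9*110**2)) = -76711869/(-2 + (18090 + 9*12100)) = -76711869/(-2 + (18090 + 108900)) = -76711869/(-2 + 126990) = -76711869/126988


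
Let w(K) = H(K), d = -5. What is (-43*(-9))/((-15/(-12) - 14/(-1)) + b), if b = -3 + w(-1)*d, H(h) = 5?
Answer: -516/17 ≈ -30.353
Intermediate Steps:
w(K) = 5
b = -28 (b = -3 + 5*(-5) = -3 - 25 = -28)
(-43*(-9))/((-15/(-12) - 14/(-1)) + b) = (-43*(-9))/((-15/(-12) - 14/(-1)) - 28) = 387/((-15*(-1/12) - 14*(-1)) - 28) = 387/((5/4 + 14) - 28) = 387/(61/4 - 28) = 387/(-51/4) = 387*(-4/51) = -516/17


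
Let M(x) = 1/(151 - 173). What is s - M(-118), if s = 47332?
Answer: 1041305/22 ≈ 47332.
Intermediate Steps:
M(x) = -1/22 (M(x) = 1/(-22) = -1/22)
s - M(-118) = 47332 - 1*(-1/22) = 47332 + 1/22 = 1041305/22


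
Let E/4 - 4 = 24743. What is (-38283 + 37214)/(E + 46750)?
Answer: -1069/145738 ≈ -0.0073351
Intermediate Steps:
E = 98988 (E = 16 + 4*24743 = 16 + 98972 = 98988)
(-38283 + 37214)/(E + 46750) = (-38283 + 37214)/(98988 + 46750) = -1069/145738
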